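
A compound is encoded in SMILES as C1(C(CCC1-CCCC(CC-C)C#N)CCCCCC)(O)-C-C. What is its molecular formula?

C21H39NO

Heavy atoms from the SMILES: 21 C, 1 N, 1 O.
Implicit hydrogens by atom environment:
  13 × C: 2 H each → 26
  3 × C: 3 H each → 9
  3 × C: 1 H each → 3
  2 × C: no H
  1 × N: no H
  1 × O: 1 H
  Total hydrogens = 39.
Molecular formula: C21H39NO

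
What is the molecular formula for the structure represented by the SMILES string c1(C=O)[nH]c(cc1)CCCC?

Heavy atoms from the SMILES: 9 C, 1 N, 1 O.
Implicit hydrogens by atom environment:
  3 × C: 2 H each → 6
  2 × C (aromatic): 1 H each → 2
  2 × C (aromatic): no H
  1 × C: 3 H
  1 × C: 1 H
  1 × N (aromatic): 1 H
  1 × O: no H
  Total hydrogens = 13.
Molecular formula: C9H13NO

C9H13NO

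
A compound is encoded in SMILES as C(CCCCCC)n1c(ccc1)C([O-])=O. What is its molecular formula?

C12H18NO2-

Heavy atoms from the SMILES: 12 C, 1 N, 2 O.
Implicit hydrogens by atom environment:
  6 × C: 2 H each → 12
  3 × C (aromatic): 1 H each → 3
  1 × C: 3 H
  1 × C (aromatic): no H
  1 × C: no H
  1 × N (aromatic): no H
  1 × O: no H
  1 × O (charge -1): no H
  Total hydrogens = 18.
Net charge -1.
Molecular formula: C12H18NO2-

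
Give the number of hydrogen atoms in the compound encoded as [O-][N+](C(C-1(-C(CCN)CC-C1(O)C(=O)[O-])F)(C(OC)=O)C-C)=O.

Hydrogens are implicit in SMILES; fill each atom to its normal valence:
  5 × C: 2 H each → 10
  5 × C: no H
  4 × O: no H
  2 × C: 3 H each → 6
  2 × O (charge -1): no H
  1 × C: 1 H
  1 × F: no H
  1 × N: 2 H
  1 × N (charge +1): no H
  1 × O: 1 H
  Total hydrogens = 20.

20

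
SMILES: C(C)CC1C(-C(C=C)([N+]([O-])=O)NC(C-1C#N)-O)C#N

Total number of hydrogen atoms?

16

Hydrogens are implicit in SMILES; fill each atom to its normal valence:
  5 × C: 1 H each → 5
  3 × C: 2 H each → 6
  3 × C: no H
  2 × N: no H
  1 × C: 3 H
  1 × N: 1 H
  1 × N (charge +1): no H
  1 × O: 1 H
  1 × O: no H
  1 × O (charge -1): no H
  Total hydrogens = 16.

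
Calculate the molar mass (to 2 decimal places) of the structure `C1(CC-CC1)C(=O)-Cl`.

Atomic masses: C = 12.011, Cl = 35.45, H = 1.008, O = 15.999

132.59

Molecular formula: C6H9ClO.
M = 6×12.011 + 1×35.45 + 9×1.008 + 1×15.999 = 132.59 g/mol.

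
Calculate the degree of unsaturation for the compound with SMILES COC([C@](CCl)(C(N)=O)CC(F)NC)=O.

Molecular formula from the SMILES: C8H14ClFN2O3.
DoU = (2C + 2 + N − H − X)/2 = (2·8 + 2 + 2 − 14 − 2)/2 = 4/2 = 2.
(Structurally: 0 ring(s) + 2 π bond(s) = 2.)

2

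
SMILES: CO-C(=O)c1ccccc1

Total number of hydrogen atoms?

8

Hydrogens are implicit in SMILES; fill each atom to its normal valence:
  5 × C (aromatic): 1 H each → 5
  2 × O: no H
  1 × C: 3 H
  1 × C (aromatic): no H
  1 × C: no H
  Total hydrogens = 8.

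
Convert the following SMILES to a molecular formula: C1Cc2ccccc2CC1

C10H12

Heavy atoms from the SMILES: 10 C.
Implicit hydrogens by atom environment:
  4 × C: 2 H each → 8
  4 × C (aromatic): 1 H each → 4
  2 × C (aromatic): no H
  Total hydrogens = 12.
Molecular formula: C10H12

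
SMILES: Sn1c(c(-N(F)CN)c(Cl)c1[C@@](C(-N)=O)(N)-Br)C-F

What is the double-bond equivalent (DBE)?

Molecular formula from the SMILES: C8H11BrClF2N5OS.
DoU = (2C + 2 + N − H − X)/2 = (2·8 + 2 + 5 − 11 − 4)/2 = 8/2 = 4.
(Structurally: 1 ring(s) + 3 π bond(s) = 4.)

4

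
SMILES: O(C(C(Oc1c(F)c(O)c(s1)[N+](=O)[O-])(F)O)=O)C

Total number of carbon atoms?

7

The symbol for carbon appears 7 times in the SMILES. Lowercase c denotes aromatic carbon and counts toward C.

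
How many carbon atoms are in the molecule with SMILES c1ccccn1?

5

The symbol for carbon appears 5 times in the SMILES. Lowercase c denotes aromatic carbon and counts toward C.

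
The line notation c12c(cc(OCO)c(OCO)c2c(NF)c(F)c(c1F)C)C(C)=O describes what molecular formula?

C15H14F3NO5

Heavy atoms from the SMILES: 15 C, 3 F, 1 N, 5 O.
Implicit hydrogens by atom environment:
  9 × C (aromatic): no H
  3 × F: no H
  3 × O: no H
  2 × C: 3 H each → 6
  2 × C: 2 H each → 4
  2 × O: 1 H each → 2
  1 × C (aromatic): 1 H
  1 × C: no H
  1 × N: 1 H
  Total hydrogens = 14.
Molecular formula: C15H14F3NO5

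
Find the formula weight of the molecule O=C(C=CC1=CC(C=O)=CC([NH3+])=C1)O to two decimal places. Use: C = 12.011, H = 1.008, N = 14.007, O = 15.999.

192.19

Molecular formula: C10H10NO3+.
M = 10×12.011 + 10×1.008 + 1×14.007 + 3×15.999 = 192.19 g/mol.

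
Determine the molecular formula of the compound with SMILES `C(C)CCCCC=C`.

Heavy atoms from the SMILES: 8 C.
Implicit hydrogens by atom environment:
  6 × C: 2 H each → 12
  1 × C: 3 H
  1 × C: 1 H
  Total hydrogens = 16.
Molecular formula: C8H16

C8H16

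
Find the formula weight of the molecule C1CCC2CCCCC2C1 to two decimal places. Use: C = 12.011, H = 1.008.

Molecular formula: C10H18.
M = 10×12.011 + 18×1.008 = 138.25 g/mol.

138.25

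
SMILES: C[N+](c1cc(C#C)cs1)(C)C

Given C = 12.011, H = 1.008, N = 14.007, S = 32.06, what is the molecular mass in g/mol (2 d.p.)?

166.26

Molecular formula: C9H12NS+.
M = 9×12.011 + 12×1.008 + 1×14.007 + 1×32.06 = 166.26 g/mol.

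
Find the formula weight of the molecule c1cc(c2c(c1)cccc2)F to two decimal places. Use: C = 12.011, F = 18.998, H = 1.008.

Molecular formula: C10H7F.
M = 10×12.011 + 1×18.998 + 7×1.008 = 146.16 g/mol.

146.16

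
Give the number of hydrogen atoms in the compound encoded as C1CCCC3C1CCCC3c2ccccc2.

22

Hydrogens are implicit in SMILES; fill each atom to its normal valence:
  7 × C: 2 H each → 14
  5 × C (aromatic): 1 H each → 5
  3 × C: 1 H each → 3
  1 × C (aromatic): no H
  Total hydrogens = 22.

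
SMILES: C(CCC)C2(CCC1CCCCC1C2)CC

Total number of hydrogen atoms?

30

Hydrogens are implicit in SMILES; fill each atom to its normal valence:
  11 × C: 2 H each → 22
  2 × C: 3 H each → 6
  2 × C: 1 H each → 2
  1 × C: no H
  Total hydrogens = 30.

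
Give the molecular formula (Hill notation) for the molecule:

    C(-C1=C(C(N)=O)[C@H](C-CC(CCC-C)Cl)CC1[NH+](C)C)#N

Heavy atoms from the SMILES: 16 C, 1 Cl, 3 N, 1 O.
Implicit hydrogens by atom environment:
  6 × C: 2 H each → 12
  4 × C: no H
  3 × C: 3 H each → 9
  3 × C: 1 H each → 3
  1 × Cl: no H
  1 × N: 2 H
  1 × N (charge +1): 1 H
  1 × N: no H
  1 × O: no H
  Total hydrogens = 27.
Net charge +1.
Molecular formula: C16H27ClN3O+

C16H27ClN3O+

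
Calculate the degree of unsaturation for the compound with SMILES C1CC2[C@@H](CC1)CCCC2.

Molecular formula from the SMILES: C10H18.
DoU = (2C + 2 + N − H − X)/2 = (2·10 + 2 + 0 − 18 − 0)/2 = 4/2 = 2.
(Structurally: 2 ring(s) + 0 π bond(s) = 2.)

2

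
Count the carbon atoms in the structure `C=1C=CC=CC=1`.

The symbol for carbon appears 6 times in the SMILES.

6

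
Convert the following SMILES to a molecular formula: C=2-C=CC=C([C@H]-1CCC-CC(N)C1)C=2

Heavy atoms from the SMILES: 13 C, 1 N.
Implicit hydrogens by atom environment:
  5 × C: 2 H each → 10
  5 × C (aromatic): 1 H each → 5
  2 × C: 1 H each → 2
  1 × C (aromatic): no H
  1 × N: 2 H
  Total hydrogens = 19.
Molecular formula: C13H19N

C13H19N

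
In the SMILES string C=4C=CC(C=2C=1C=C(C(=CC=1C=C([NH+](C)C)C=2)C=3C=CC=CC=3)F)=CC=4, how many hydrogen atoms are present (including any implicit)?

Hydrogens are implicit in SMILES; fill each atom to its normal valence:
  14 × C (aromatic): 1 H each → 14
  8 × C (aromatic): no H
  2 × C: 3 H each → 6
  1 × F: no H
  1 × N (charge +1): 1 H
  Total hydrogens = 21.

21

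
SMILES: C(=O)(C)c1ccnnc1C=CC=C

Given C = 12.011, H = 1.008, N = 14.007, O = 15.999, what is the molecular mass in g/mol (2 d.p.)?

174.20

Molecular formula: C10H10N2O.
M = 10×12.011 + 10×1.008 + 2×14.007 + 1×15.999 = 174.20 g/mol.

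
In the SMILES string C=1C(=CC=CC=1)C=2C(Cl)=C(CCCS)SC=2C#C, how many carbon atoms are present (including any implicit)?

15

The symbol for carbon appears 15 times in the SMILES. (Cl is a single chlorine, not C + l.)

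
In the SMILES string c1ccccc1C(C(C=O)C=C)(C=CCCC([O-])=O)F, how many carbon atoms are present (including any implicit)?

The symbol for carbon appears 16 times in the SMILES. Lowercase c denotes aromatic carbon and counts toward C.

16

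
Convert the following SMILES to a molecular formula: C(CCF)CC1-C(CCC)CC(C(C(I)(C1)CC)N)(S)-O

Heavy atoms from the SMILES: 16 C, 1 F, 1 I, 1 N, 1 O, 1 S.
Implicit hydrogens by atom environment:
  9 × C: 2 H each → 18
  3 × C: 1 H each → 3
  2 × C: 3 H each → 6
  2 × C: no H
  1 × F: no H
  1 × I: no H
  1 × N: 2 H
  1 × O: 1 H
  1 × S: 1 H
  Total hydrogens = 31.
Molecular formula: C16H31FINOS

C16H31FINOS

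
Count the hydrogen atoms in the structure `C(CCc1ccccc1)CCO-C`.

Hydrogens are implicit in SMILES; fill each atom to its normal valence:
  5 × C: 2 H each → 10
  5 × C (aromatic): 1 H each → 5
  1 × C: 3 H
  1 × C (aromatic): no H
  1 × O: no H
  Total hydrogens = 18.

18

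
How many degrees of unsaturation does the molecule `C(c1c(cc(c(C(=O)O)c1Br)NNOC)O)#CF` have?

7

Molecular formula from the SMILES: C10H8BrFN2O4.
DoU = (2C + 2 + N − H − X)/2 = (2·10 + 2 + 2 − 8 − 2)/2 = 14/2 = 7.
(Structurally: 1 ring(s) + 6 π bond(s) = 7.)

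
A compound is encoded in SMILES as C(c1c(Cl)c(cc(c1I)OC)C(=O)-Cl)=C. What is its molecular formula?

Heavy atoms from the SMILES: 10 C, 2 Cl, 1 I, 2 O.
Implicit hydrogens by atom environment:
  5 × C (aromatic): no H
  2 × Cl: no H
  2 × O: no H
  1 × C: 3 H
  1 × C: 2 H
  1 × C (aromatic): 1 H
  1 × C: 1 H
  1 × C: no H
  1 × I: no H
  Total hydrogens = 7.
Molecular formula: C10H7Cl2IO2

C10H7Cl2IO2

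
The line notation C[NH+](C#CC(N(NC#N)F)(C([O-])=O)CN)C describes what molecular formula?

Heavy atoms from the SMILES: 8 C, 1 F, 5 N, 2 O.
Implicit hydrogens by atom environment:
  5 × C: no H
  2 × C: 3 H each → 6
  2 × N: no H
  1 × C: 2 H
  1 × F: no H
  1 × N: 2 H
  1 × N (charge +1): 1 H
  1 × N: 1 H
  1 × O: no H
  1 × O (charge -1): no H
  Total hydrogens = 12.
Molecular formula: C8H12FN5O2

C8H12FN5O2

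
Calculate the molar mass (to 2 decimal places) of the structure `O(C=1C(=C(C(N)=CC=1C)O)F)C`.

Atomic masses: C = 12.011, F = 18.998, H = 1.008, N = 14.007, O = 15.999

Molecular formula: C8H10FNO2.
M = 8×12.011 + 1×18.998 + 10×1.008 + 1×14.007 + 2×15.999 = 171.17 g/mol.

171.17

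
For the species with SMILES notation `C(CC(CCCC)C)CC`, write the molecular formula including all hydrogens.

Heavy atoms from the SMILES: 10 C.
Implicit hydrogens by atom environment:
  6 × C: 2 H each → 12
  3 × C: 3 H each → 9
  1 × C: 1 H
  Total hydrogens = 22.
Molecular formula: C10H22

C10H22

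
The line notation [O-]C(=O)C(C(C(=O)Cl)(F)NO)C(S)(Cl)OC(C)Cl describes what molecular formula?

C7H8Cl3FNO5S-

Heavy atoms from the SMILES: 7 C, 3 Cl, 1 F, 1 N, 5 O, 1 S.
Implicit hydrogens by atom environment:
  4 × C: no H
  3 × Cl: no H
  3 × O: no H
  2 × C: 1 H each → 2
  1 × C: 3 H
  1 × F: no H
  1 × N: 1 H
  1 × O: 1 H
  1 × O (charge -1): no H
  1 × S: 1 H
  Total hydrogens = 8.
Net charge -1.
Molecular formula: C7H8Cl3FNO5S-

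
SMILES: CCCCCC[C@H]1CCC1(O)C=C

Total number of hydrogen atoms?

Hydrogens are implicit in SMILES; fill each atom to its normal valence:
  8 × C: 2 H each → 16
  2 × C: 1 H each → 2
  1 × C: 3 H
  1 × C: no H
  1 × O: 1 H
  Total hydrogens = 22.

22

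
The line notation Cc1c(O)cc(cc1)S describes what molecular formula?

C7H8OS

Heavy atoms from the SMILES: 7 C, 1 O, 1 S.
Implicit hydrogens by atom environment:
  3 × C (aromatic): 1 H each → 3
  3 × C (aromatic): no H
  1 × C: 3 H
  1 × O: 1 H
  1 × S: 1 H
  Total hydrogens = 8.
Molecular formula: C7H8OS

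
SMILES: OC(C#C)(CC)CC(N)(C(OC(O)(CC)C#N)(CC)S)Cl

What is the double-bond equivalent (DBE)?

Molecular formula from the SMILES: C14H23ClN2O3S.
DoU = (2C + 2 + N − H − X)/2 = (2·14 + 2 + 2 − 23 − 1)/2 = 8/2 = 4.
(Structurally: 0 ring(s) + 4 π bond(s) = 4.)

4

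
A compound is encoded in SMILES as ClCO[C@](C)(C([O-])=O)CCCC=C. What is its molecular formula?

C9H14ClO3-

Heavy atoms from the SMILES: 9 C, 1 Cl, 3 O.
Implicit hydrogens by atom environment:
  5 × C: 2 H each → 10
  2 × C: no H
  2 × O: no H
  1 × C: 3 H
  1 × C: 1 H
  1 × Cl: no H
  1 × O (charge -1): no H
  Total hydrogens = 14.
Net charge -1.
Molecular formula: C9H14ClO3-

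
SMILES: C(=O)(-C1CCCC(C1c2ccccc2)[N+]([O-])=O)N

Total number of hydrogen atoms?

Hydrogens are implicit in SMILES; fill each atom to its normal valence:
  5 × C (aromatic): 1 H each → 5
  3 × C: 2 H each → 6
  3 × C: 1 H each → 3
  2 × O: no H
  1 × C (aromatic): no H
  1 × C: no H
  1 × N: 2 H
  1 × N (charge +1): no H
  1 × O (charge -1): no H
  Total hydrogens = 16.

16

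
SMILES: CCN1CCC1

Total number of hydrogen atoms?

11

Hydrogens are implicit in SMILES; fill each atom to its normal valence:
  4 × C: 2 H each → 8
  1 × C: 3 H
  1 × N: no H
  Total hydrogens = 11.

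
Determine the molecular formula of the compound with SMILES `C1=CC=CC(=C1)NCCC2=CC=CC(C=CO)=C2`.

C16H17NO

Heavy atoms from the SMILES: 16 C, 1 N, 1 O.
Implicit hydrogens by atom environment:
  9 × C (aromatic): 1 H each → 9
  3 × C (aromatic): no H
  2 × C: 2 H each → 4
  2 × C: 1 H each → 2
  1 × N: 1 H
  1 × O: 1 H
  Total hydrogens = 17.
Molecular formula: C16H17NO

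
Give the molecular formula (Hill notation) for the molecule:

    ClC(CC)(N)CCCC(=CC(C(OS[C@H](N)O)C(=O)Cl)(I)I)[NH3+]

C12H22Cl2I2N3O3S+

Heavy atoms from the SMILES: 12 C, 2 Cl, 2 I, 3 N, 3 O, 1 S.
Implicit hydrogens by atom environment:
  4 × C: 2 H each → 8
  4 × C: no H
  3 × C: 1 H each → 3
  2 × Cl: no H
  2 × I: no H
  2 × N: 2 H each → 4
  2 × O: no H
  1 × C: 3 H
  1 × N (charge +1): 3 H
  1 × O: 1 H
  1 × S: no H
  Total hydrogens = 22.
Net charge +1.
Molecular formula: C12H22Cl2I2N3O3S+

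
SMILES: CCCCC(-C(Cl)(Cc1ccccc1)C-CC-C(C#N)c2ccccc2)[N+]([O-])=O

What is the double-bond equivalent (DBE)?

Molecular formula from the SMILES: C24H29ClN2O2.
DoU = (2C + 2 + N − H − X)/2 = (2·24 + 2 + 2 − 29 − 1)/2 = 22/2 = 11.
(Structurally: 2 ring(s) + 9 π bond(s) = 11.)

11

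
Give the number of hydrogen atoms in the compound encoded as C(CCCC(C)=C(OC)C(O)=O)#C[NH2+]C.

18

Hydrogens are implicit in SMILES; fill each atom to its normal valence:
  5 × C: no H
  3 × C: 3 H each → 9
  3 × C: 2 H each → 6
  2 × O: no H
  1 × N (charge +1): 2 H
  1 × O: 1 H
  Total hydrogens = 18.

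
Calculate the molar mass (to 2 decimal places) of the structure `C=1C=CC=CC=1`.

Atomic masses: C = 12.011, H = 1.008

Molecular formula: C6H6.
M = 6×12.011 + 6×1.008 = 78.11 g/mol.

78.11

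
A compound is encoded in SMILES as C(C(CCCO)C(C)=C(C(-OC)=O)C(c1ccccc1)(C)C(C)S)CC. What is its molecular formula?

Heavy atoms from the SMILES: 22 C, 3 O, 1 S.
Implicit hydrogens by atom environment:
  5 × C: 3 H each → 15
  5 × C: 2 H each → 10
  5 × C (aromatic): 1 H each → 5
  4 × C: no H
  2 × C: 1 H each → 2
  2 × O: no H
  1 × C (aromatic): no H
  1 × O: 1 H
  1 × S: 1 H
  Total hydrogens = 34.
Molecular formula: C22H34O3S

C22H34O3S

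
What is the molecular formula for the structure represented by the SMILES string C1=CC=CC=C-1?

Heavy atoms from the SMILES: 6 C.
Implicit hydrogens by atom environment:
  6 × C (aromatic): 1 H each → 6
  Total hydrogens = 6.
Molecular formula: C6H6

C6H6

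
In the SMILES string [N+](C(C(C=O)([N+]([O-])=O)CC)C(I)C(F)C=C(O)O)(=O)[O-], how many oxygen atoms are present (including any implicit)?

7

The symbol for oxygen appears 7 times in the SMILES.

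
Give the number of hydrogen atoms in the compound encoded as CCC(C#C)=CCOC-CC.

16

Hydrogens are implicit in SMILES; fill each atom to its normal valence:
  4 × C: 2 H each → 8
  2 × C: 3 H each → 6
  2 × C: 1 H each → 2
  2 × C: no H
  1 × O: no H
  Total hydrogens = 16.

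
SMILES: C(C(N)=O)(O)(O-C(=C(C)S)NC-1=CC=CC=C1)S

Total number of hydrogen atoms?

14

Hydrogens are implicit in SMILES; fill each atom to its normal valence:
  5 × C (aromatic): 1 H each → 5
  4 × C: no H
  2 × O: no H
  2 × S: 1 H each → 2
  1 × C: 3 H
  1 × C (aromatic): no H
  1 × N: 2 H
  1 × N: 1 H
  1 × O: 1 H
  Total hydrogens = 14.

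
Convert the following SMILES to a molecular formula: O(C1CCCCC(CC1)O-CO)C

Heavy atoms from the SMILES: 10 C, 3 O.
Implicit hydrogens by atom environment:
  7 × C: 2 H each → 14
  2 × C: 1 H each → 2
  2 × O: no H
  1 × C: 3 H
  1 × O: 1 H
  Total hydrogens = 20.
Molecular formula: C10H20O3

C10H20O3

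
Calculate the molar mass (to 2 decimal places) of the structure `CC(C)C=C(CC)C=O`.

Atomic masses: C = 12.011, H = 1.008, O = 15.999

126.20

Molecular formula: C8H14O.
M = 8×12.011 + 14×1.008 + 1×15.999 = 126.20 g/mol.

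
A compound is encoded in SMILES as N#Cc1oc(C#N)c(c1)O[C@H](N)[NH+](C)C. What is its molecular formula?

C9H11N4O2+

Heavy atoms from the SMILES: 9 C, 4 N, 2 O.
Implicit hydrogens by atom environment:
  3 × C (aromatic): no H
  2 × C: 3 H each → 6
  2 × C: no H
  2 × N: no H
  1 × C (aromatic): 1 H
  1 × C: 1 H
  1 × N: 2 H
  1 × N (charge +1): 1 H
  1 × O (aromatic): no H
  1 × O: no H
  Total hydrogens = 11.
Net charge +1.
Molecular formula: C9H11N4O2+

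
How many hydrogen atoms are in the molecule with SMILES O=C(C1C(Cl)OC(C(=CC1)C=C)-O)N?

Hydrogens are implicit in SMILES; fill each atom to its normal valence:
  5 × C: 1 H each → 5
  2 × C: 2 H each → 4
  2 × C: no H
  2 × O: no H
  1 × Cl: no H
  1 × N: 2 H
  1 × O: 1 H
  Total hydrogens = 12.

12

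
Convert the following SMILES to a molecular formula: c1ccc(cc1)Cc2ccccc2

C13H12

Heavy atoms from the SMILES: 13 C.
Implicit hydrogens by atom environment:
  10 × C (aromatic): 1 H each → 10
  2 × C (aromatic): no H
  1 × C: 2 H
  Total hydrogens = 12.
Molecular formula: C13H12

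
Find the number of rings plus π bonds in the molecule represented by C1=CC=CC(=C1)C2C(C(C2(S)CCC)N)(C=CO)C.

Molecular formula from the SMILES: C16H23NOS.
DoU = (2C + 2 + N − H − X)/2 = (2·16 + 2 + 1 − 23 − 0)/2 = 12/2 = 6.
(Structurally: 2 ring(s) + 4 π bond(s) = 6.)

6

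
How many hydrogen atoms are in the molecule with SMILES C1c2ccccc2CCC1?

12

Hydrogens are implicit in SMILES; fill each atom to its normal valence:
  4 × C: 2 H each → 8
  4 × C (aromatic): 1 H each → 4
  2 × C (aromatic): no H
  Total hydrogens = 12.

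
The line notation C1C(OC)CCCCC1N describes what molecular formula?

C8H17NO

Heavy atoms from the SMILES: 8 C, 1 N, 1 O.
Implicit hydrogens by atom environment:
  5 × C: 2 H each → 10
  2 × C: 1 H each → 2
  1 × C: 3 H
  1 × N: 2 H
  1 × O: no H
  Total hydrogens = 17.
Molecular formula: C8H17NO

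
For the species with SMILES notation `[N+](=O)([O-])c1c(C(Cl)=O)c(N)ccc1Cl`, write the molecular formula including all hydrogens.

C7H4Cl2N2O3

Heavy atoms from the SMILES: 7 C, 2 Cl, 2 N, 3 O.
Implicit hydrogens by atom environment:
  4 × C (aromatic): no H
  2 × C (aromatic): 1 H each → 2
  2 × Cl: no H
  2 × O: no H
  1 × C: no H
  1 × N: 2 H
  1 × N (charge +1): no H
  1 × O (charge -1): no H
  Total hydrogens = 4.
Molecular formula: C7H4Cl2N2O3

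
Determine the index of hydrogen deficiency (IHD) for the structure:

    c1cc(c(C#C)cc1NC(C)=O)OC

7

Molecular formula from the SMILES: C11H11NO2.
DoU = (2C + 2 + N − H − X)/2 = (2·11 + 2 + 1 − 11 − 0)/2 = 14/2 = 7.
(Structurally: 1 ring(s) + 6 π bond(s) = 7.)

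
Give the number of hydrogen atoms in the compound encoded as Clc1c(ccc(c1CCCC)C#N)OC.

Hydrogens are implicit in SMILES; fill each atom to its normal valence:
  4 × C (aromatic): no H
  3 × C: 2 H each → 6
  2 × C: 3 H each → 6
  2 × C (aromatic): 1 H each → 2
  1 × C: no H
  1 × Cl: no H
  1 × N: no H
  1 × O: no H
  Total hydrogens = 14.

14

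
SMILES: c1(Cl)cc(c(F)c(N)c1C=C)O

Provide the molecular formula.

Heavy atoms from the SMILES: 8 C, 1 Cl, 1 F, 1 N, 1 O.
Implicit hydrogens by atom environment:
  5 × C (aromatic): no H
  1 × C: 2 H
  1 × C (aromatic): 1 H
  1 × C: 1 H
  1 × Cl: no H
  1 × F: no H
  1 × N: 2 H
  1 × O: 1 H
  Total hydrogens = 7.
Molecular formula: C8H7ClFNO

C8H7ClFNO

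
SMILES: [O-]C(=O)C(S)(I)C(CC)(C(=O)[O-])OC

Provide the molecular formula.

Heavy atoms from the SMILES: 7 C, 1 I, 5 O, 1 S.
Implicit hydrogens by atom environment:
  4 × C: no H
  3 × O: no H
  2 × C: 3 H each → 6
  2 × O (charge -1): no H
  1 × C: 2 H
  1 × I: no H
  1 × S: 1 H
  Total hydrogens = 9.
Net charge -2.
Molecular formula: [C7H9IO5S]2-

[C7H9IO5S]2-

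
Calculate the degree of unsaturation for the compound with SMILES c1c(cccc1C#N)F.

Molecular formula from the SMILES: C7H4FN.
DoU = (2C + 2 + N − H − X)/2 = (2·7 + 2 + 1 − 4 − 1)/2 = 12/2 = 6.
(Structurally: 1 ring(s) + 5 π bond(s) = 6.)

6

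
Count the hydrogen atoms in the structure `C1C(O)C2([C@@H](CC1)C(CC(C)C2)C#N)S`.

19

Hydrogens are implicit in SMILES; fill each atom to its normal valence:
  5 × C: 2 H each → 10
  4 × C: 1 H each → 4
  2 × C: no H
  1 × C: 3 H
  1 × N: no H
  1 × O: 1 H
  1 × S: 1 H
  Total hydrogens = 19.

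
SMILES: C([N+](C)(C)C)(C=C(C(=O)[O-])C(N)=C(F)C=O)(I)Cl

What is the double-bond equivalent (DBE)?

4

Molecular formula from the SMILES: C10H13ClFIN2O3.
DoU = (2C + 2 + N − H − X)/2 = (2·10 + 2 + 2 − 13 − 3)/2 = 8/2 = 4.
(Structurally: 0 ring(s) + 4 π bond(s) = 4.)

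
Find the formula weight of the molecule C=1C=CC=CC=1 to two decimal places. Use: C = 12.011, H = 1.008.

Molecular formula: C6H6.
M = 6×12.011 + 6×1.008 = 78.11 g/mol.

78.11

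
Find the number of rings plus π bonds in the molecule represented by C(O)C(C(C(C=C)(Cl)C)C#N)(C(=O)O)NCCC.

Molecular formula from the SMILES: C12H19ClN2O3.
DoU = (2C + 2 + N − H − X)/2 = (2·12 + 2 + 2 − 19 − 1)/2 = 8/2 = 4.
(Structurally: 0 ring(s) + 4 π bond(s) = 4.)

4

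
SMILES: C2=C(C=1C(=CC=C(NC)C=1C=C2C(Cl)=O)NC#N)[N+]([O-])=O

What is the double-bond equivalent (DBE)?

11

Molecular formula from the SMILES: C13H9ClN4O3.
DoU = (2C + 2 + N − H − X)/2 = (2·13 + 2 + 4 − 9 − 1)/2 = 22/2 = 11.
(Structurally: 2 ring(s) + 9 π bond(s) = 11.)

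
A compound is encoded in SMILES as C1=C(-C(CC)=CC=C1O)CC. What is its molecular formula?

Heavy atoms from the SMILES: 10 C, 1 O.
Implicit hydrogens by atom environment:
  3 × C (aromatic): 1 H each → 3
  3 × C (aromatic): no H
  2 × C: 3 H each → 6
  2 × C: 2 H each → 4
  1 × O: 1 H
  Total hydrogens = 14.
Molecular formula: C10H14O

C10H14O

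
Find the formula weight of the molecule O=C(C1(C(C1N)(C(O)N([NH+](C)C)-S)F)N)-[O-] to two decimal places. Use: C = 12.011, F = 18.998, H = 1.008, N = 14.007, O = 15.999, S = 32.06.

254.28

Molecular formula: C7H15FN4O3S.
M = 7×12.011 + 1×18.998 + 15×1.008 + 4×14.007 + 3×15.999 + 1×32.06 = 254.28 g/mol.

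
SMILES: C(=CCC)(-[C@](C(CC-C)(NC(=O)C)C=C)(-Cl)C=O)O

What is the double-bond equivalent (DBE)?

4

Molecular formula from the SMILES: C14H22ClNO3.
DoU = (2C + 2 + N − H − X)/2 = (2·14 + 2 + 1 − 22 − 1)/2 = 8/2 = 4.
(Structurally: 0 ring(s) + 4 π bond(s) = 4.)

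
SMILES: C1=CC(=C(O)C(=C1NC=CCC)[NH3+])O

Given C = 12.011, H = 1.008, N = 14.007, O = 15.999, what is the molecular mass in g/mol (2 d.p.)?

195.24

Molecular formula: C10H15N2O2+.
M = 10×12.011 + 15×1.008 + 2×14.007 + 2×15.999 = 195.24 g/mol.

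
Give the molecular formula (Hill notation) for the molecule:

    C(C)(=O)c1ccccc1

Heavy atoms from the SMILES: 8 C, 1 O.
Implicit hydrogens by atom environment:
  5 × C (aromatic): 1 H each → 5
  1 × C: 3 H
  1 × C (aromatic): no H
  1 × C: no H
  1 × O: no H
  Total hydrogens = 8.
Molecular formula: C8H8O

C8H8O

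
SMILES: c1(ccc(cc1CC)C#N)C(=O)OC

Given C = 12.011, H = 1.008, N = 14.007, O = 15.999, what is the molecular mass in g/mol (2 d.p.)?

Molecular formula: C11H11NO2.
M = 11×12.011 + 11×1.008 + 1×14.007 + 2×15.999 = 189.21 g/mol.

189.21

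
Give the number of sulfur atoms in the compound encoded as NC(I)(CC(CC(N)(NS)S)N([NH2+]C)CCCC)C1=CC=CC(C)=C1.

2

The symbol for sulfur appears 2 times in the SMILES.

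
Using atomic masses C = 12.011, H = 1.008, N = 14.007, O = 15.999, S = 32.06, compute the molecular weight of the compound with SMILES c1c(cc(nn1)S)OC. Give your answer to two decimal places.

142.18

Molecular formula: C5H6N2OS.
M = 5×12.011 + 6×1.008 + 2×14.007 + 1×15.999 + 1×32.06 = 142.18 g/mol.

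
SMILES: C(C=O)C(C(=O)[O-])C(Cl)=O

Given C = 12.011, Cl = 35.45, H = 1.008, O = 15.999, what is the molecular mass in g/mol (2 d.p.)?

163.53

Molecular formula: C5H4ClO4-.
M = 5×12.011 + 1×35.45 + 4×1.008 + 4×15.999 = 163.53 g/mol.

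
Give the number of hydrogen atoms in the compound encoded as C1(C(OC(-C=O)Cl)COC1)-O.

9

Hydrogens are implicit in SMILES; fill each atom to its normal valence:
  4 × C: 1 H each → 4
  3 × O: no H
  2 × C: 2 H each → 4
  1 × Cl: no H
  1 × O: 1 H
  Total hydrogens = 9.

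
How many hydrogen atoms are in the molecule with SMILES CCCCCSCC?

16

Hydrogens are implicit in SMILES; fill each atom to its normal valence:
  5 × C: 2 H each → 10
  2 × C: 3 H each → 6
  1 × S: no H
  Total hydrogens = 16.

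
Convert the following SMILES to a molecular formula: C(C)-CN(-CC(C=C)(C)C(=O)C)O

C10H19NO2

Heavy atoms from the SMILES: 10 C, 1 N, 2 O.
Implicit hydrogens by atom environment:
  4 × C: 2 H each → 8
  3 × C: 3 H each → 9
  2 × C: no H
  1 × C: 1 H
  1 × N: no H
  1 × O: 1 H
  1 × O: no H
  Total hydrogens = 19.
Molecular formula: C10H19NO2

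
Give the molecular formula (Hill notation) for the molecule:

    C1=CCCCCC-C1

Heavy atoms from the SMILES: 8 C.
Implicit hydrogens by atom environment:
  6 × C: 2 H each → 12
  2 × C: 1 H each → 2
  Total hydrogens = 14.
Molecular formula: C8H14

C8H14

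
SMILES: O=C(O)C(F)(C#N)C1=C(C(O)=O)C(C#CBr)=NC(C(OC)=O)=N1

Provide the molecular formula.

C12H5BrFN3O6

Heavy atoms from the SMILES: 1 Br, 12 C, 1 F, 3 N, 6 O.
Implicit hydrogens by atom environment:
  7 × C: no H
  4 × C (aromatic): no H
  4 × O: no H
  2 × N (aromatic): no H
  2 × O: 1 H each → 2
  1 × Br: no H
  1 × C: 3 H
  1 × F: no H
  1 × N: no H
  Total hydrogens = 5.
Molecular formula: C12H5BrFN3O6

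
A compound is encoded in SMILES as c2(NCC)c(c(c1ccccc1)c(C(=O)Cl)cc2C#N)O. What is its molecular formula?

Heavy atoms from the SMILES: 16 C, 1 Cl, 2 N, 2 O.
Implicit hydrogens by atom environment:
  6 × C (aromatic): 1 H each → 6
  6 × C (aromatic): no H
  2 × C: no H
  1 × C: 3 H
  1 × C: 2 H
  1 × Cl: no H
  1 × N: 1 H
  1 × N: no H
  1 × O: 1 H
  1 × O: no H
  Total hydrogens = 13.
Molecular formula: C16H13ClN2O2

C16H13ClN2O2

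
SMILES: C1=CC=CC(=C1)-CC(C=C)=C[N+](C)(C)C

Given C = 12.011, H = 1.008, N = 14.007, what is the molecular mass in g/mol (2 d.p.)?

Molecular formula: C14H20N+.
M = 14×12.011 + 20×1.008 + 1×14.007 = 202.32 g/mol.

202.32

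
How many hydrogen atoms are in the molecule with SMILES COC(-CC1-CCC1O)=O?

Hydrogens are implicit in SMILES; fill each atom to its normal valence:
  3 × C: 2 H each → 6
  2 × C: 1 H each → 2
  2 × O: no H
  1 × C: 3 H
  1 × C: no H
  1 × O: 1 H
  Total hydrogens = 12.

12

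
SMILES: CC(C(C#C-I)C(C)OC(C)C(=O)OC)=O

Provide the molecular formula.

Heavy atoms from the SMILES: 11 C, 1 I, 4 O.
Implicit hydrogens by atom environment:
  4 × C: 3 H each → 12
  4 × C: no H
  4 × O: no H
  3 × C: 1 H each → 3
  1 × I: no H
  Total hydrogens = 15.
Molecular formula: C11H15IO4

C11H15IO4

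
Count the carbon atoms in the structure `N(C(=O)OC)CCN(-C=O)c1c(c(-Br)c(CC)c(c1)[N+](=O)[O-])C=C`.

The symbol for carbon appears 15 times in the SMILES. Lowercase c denotes aromatic carbon and counts toward C.

15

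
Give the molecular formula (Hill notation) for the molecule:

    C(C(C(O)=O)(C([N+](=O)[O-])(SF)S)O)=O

C4H4FNO6S2

Heavy atoms from the SMILES: 4 C, 1 F, 1 N, 6 O, 2 S.
Implicit hydrogens by atom environment:
  3 × C: no H
  3 × O: no H
  2 × O: 1 H each → 2
  1 × C: 1 H
  1 × F: no H
  1 × N (charge +1): no H
  1 × O (charge -1): no H
  1 × S: 1 H
  1 × S: no H
  Total hydrogens = 4.
Molecular formula: C4H4FNO6S2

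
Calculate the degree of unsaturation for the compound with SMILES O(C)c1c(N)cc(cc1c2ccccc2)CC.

Molecular formula from the SMILES: C15H17NO.
DoU = (2C + 2 + N − H − X)/2 = (2·15 + 2 + 1 − 17 − 0)/2 = 16/2 = 8.
(Structurally: 2 ring(s) + 6 π bond(s) = 8.)

8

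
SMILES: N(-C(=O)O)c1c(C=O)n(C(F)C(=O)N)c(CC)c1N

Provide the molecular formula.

Heavy atoms from the SMILES: 10 C, 1 F, 4 N, 4 O.
Implicit hydrogens by atom environment:
  4 × C (aromatic): no H
  3 × O: no H
  2 × C: 1 H each → 2
  2 × C: no H
  2 × N: 2 H each → 4
  1 × C: 3 H
  1 × C: 2 H
  1 × F: no H
  1 × N: 1 H
  1 × N (aromatic): no H
  1 × O: 1 H
  Total hydrogens = 13.
Molecular formula: C10H13FN4O4

C10H13FN4O4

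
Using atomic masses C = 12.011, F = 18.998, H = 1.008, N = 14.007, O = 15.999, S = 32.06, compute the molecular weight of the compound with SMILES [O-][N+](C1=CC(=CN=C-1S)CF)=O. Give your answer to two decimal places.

188.18

Molecular formula: C6H5FN2O2S.
M = 6×12.011 + 1×18.998 + 5×1.008 + 2×14.007 + 2×15.999 + 1×32.06 = 188.18 g/mol.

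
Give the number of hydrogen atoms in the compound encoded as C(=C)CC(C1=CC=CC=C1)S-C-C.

Hydrogens are implicit in SMILES; fill each atom to its normal valence:
  5 × C (aromatic): 1 H each → 5
  3 × C: 2 H each → 6
  2 × C: 1 H each → 2
  1 × C: 3 H
  1 × C (aromatic): no H
  1 × S: no H
  Total hydrogens = 16.

16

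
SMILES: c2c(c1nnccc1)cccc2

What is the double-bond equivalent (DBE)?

8

Molecular formula from the SMILES: C10H8N2.
DoU = (2C + 2 + N − H − X)/2 = (2·10 + 2 + 2 − 8 − 0)/2 = 16/2 = 8.
(Structurally: 2 ring(s) + 6 π bond(s) = 8.)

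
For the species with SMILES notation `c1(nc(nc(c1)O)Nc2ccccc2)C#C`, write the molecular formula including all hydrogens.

Heavy atoms from the SMILES: 12 C, 3 N, 1 O.
Implicit hydrogens by atom environment:
  6 × C (aromatic): 1 H each → 6
  4 × C (aromatic): no H
  2 × N (aromatic): no H
  1 × C: 1 H
  1 × C: no H
  1 × N: 1 H
  1 × O: 1 H
  Total hydrogens = 9.
Molecular formula: C12H9N3O

C12H9N3O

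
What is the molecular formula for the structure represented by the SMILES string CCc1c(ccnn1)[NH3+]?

Heavy atoms from the SMILES: 6 C, 3 N.
Implicit hydrogens by atom environment:
  2 × C (aromatic): 1 H each → 2
  2 × C (aromatic): no H
  2 × N (aromatic): no H
  1 × C: 3 H
  1 × C: 2 H
  1 × N (charge +1): 3 H
  Total hydrogens = 10.
Net charge +1.
Molecular formula: C6H10N3+

C6H10N3+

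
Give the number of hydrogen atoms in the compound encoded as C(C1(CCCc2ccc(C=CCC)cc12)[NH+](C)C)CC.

30

Hydrogens are implicit in SMILES; fill each atom to its normal valence:
  6 × C: 2 H each → 12
  4 × C: 3 H each → 12
  3 × C (aromatic): 1 H each → 3
  3 × C (aromatic): no H
  2 × C: 1 H each → 2
  1 × C: no H
  1 × N (charge +1): 1 H
  Total hydrogens = 30.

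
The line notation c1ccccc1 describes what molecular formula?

Heavy atoms from the SMILES: 6 C.
Implicit hydrogens by atom environment:
  6 × C (aromatic): 1 H each → 6
  Total hydrogens = 6.
Molecular formula: C6H6

C6H6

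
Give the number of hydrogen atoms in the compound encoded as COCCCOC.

Hydrogens are implicit in SMILES; fill each atom to its normal valence:
  3 × C: 2 H each → 6
  2 × C: 3 H each → 6
  2 × O: no H
  Total hydrogens = 12.

12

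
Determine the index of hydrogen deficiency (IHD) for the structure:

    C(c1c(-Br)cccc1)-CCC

4

Molecular formula from the SMILES: C10H13Br.
DoU = (2C + 2 + N − H − X)/2 = (2·10 + 2 + 0 − 13 − 1)/2 = 8/2 = 4.
(Structurally: 1 ring(s) + 3 π bond(s) = 4.)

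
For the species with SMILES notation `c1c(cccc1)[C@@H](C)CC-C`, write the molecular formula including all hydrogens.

Heavy atoms from the SMILES: 11 C.
Implicit hydrogens by atom environment:
  5 × C (aromatic): 1 H each → 5
  2 × C: 3 H each → 6
  2 × C: 2 H each → 4
  1 × C: 1 H
  1 × C (aromatic): no H
  Total hydrogens = 16.
Molecular formula: C11H16

C11H16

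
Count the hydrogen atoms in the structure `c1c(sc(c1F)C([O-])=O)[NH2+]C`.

6

Hydrogens are implicit in SMILES; fill each atom to its normal valence:
  3 × C (aromatic): no H
  1 × C: 3 H
  1 × C (aromatic): 1 H
  1 × C: no H
  1 × F: no H
  1 × N (charge +1): 2 H
  1 × O: no H
  1 × O (charge -1): no H
  1 × S (aromatic): no H
  Total hydrogens = 6.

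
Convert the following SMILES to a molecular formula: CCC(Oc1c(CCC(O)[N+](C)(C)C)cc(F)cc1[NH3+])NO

Heavy atoms from the SMILES: 15 C, 1 F, 3 N, 3 O.
Implicit hydrogens by atom environment:
  4 × C: 3 H each → 12
  4 × C (aromatic): no H
  3 × C: 2 H each → 6
  2 × C (aromatic): 1 H each → 2
  2 × C: 1 H each → 2
  2 × O: 1 H each → 2
  1 × F: no H
  1 × N (charge +1): 3 H
  1 × N: 1 H
  1 × N (charge +1): no H
  1 × O: no H
  Total hydrogens = 28.
Net charge +2.
Molecular formula: [C15H28FN3O3]2+

[C15H28FN3O3]2+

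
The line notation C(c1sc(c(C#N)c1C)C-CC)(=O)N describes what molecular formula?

Heavy atoms from the SMILES: 10 C, 2 N, 1 O, 1 S.
Implicit hydrogens by atom environment:
  4 × C (aromatic): no H
  2 × C: 3 H each → 6
  2 × C: 2 H each → 4
  2 × C: no H
  1 × N: 2 H
  1 × N: no H
  1 × O: no H
  1 × S (aromatic): no H
  Total hydrogens = 12.
Molecular formula: C10H12N2OS

C10H12N2OS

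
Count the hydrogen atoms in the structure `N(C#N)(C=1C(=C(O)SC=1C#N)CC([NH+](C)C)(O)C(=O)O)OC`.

Hydrogens are implicit in SMILES; fill each atom to its normal valence:
  4 × C (aromatic): no H
  4 × C: no H
  3 × C: 3 H each → 9
  3 × N: no H
  3 × O: 1 H each → 3
  2 × O: no H
  1 × C: 2 H
  1 × N (charge +1): 1 H
  1 × S (aromatic): no H
  Total hydrogens = 15.

15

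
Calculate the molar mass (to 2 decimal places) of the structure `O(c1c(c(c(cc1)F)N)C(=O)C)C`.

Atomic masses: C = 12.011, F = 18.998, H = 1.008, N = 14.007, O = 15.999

Molecular formula: C9H10FNO2.
M = 9×12.011 + 1×18.998 + 10×1.008 + 1×14.007 + 2×15.999 = 183.18 g/mol.

183.18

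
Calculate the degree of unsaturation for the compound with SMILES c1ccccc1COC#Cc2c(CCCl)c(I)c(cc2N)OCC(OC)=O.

Molecular formula from the SMILES: C20H19ClINO4.
DoU = (2C + 2 + N − H − X)/2 = (2·20 + 2 + 1 − 19 − 2)/2 = 22/2 = 11.
(Structurally: 2 ring(s) + 9 π bond(s) = 11.)

11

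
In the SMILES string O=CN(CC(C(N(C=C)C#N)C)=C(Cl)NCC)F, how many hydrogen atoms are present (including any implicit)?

Hydrogens are implicit in SMILES; fill each atom to its normal valence:
  3 × C: 2 H each → 6
  3 × C: 1 H each → 3
  3 × C: no H
  3 × N: no H
  2 × C: 3 H each → 6
  1 × Cl: no H
  1 × F: no H
  1 × N: 1 H
  1 × O: no H
  Total hydrogens = 16.

16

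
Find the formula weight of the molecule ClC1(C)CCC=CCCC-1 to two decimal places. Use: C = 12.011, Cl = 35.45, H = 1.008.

Molecular formula: C9H15Cl.
M = 9×12.011 + 1×35.45 + 15×1.008 = 158.67 g/mol.

158.67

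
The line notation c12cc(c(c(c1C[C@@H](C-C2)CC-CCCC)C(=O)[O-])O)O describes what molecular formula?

C17H23O4-

Heavy atoms from the SMILES: 17 C, 4 O.
Implicit hydrogens by atom environment:
  8 × C: 2 H each → 16
  5 × C (aromatic): no H
  2 × O: 1 H each → 2
  1 × C: 3 H
  1 × C (aromatic): 1 H
  1 × C: 1 H
  1 × C: no H
  1 × O: no H
  1 × O (charge -1): no H
  Total hydrogens = 23.
Net charge -1.
Molecular formula: C17H23O4-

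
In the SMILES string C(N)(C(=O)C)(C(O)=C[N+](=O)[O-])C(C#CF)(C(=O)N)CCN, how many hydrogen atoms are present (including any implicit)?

15

Hydrogens are implicit in SMILES; fill each atom to its normal valence:
  7 × C: no H
  3 × N: 2 H each → 6
  3 × O: no H
  2 × C: 2 H each → 4
  1 × C: 3 H
  1 × C: 1 H
  1 × F: no H
  1 × N (charge +1): no H
  1 × O: 1 H
  1 × O (charge -1): no H
  Total hydrogens = 15.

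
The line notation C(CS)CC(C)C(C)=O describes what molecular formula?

Heavy atoms from the SMILES: 7 C, 1 O, 1 S.
Implicit hydrogens by atom environment:
  3 × C: 2 H each → 6
  2 × C: 3 H each → 6
  1 × C: 1 H
  1 × C: no H
  1 × O: no H
  1 × S: 1 H
  Total hydrogens = 14.
Molecular formula: C7H14OS

C7H14OS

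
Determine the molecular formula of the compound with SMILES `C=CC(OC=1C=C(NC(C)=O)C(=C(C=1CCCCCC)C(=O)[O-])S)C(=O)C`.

C20H26NO5S-

Heavy atoms from the SMILES: 20 C, 1 N, 5 O, 1 S.
Implicit hydrogens by atom environment:
  6 × C: 2 H each → 12
  5 × C (aromatic): no H
  4 × O: no H
  3 × C: 3 H each → 9
  3 × C: no H
  2 × C: 1 H each → 2
  1 × C (aromatic): 1 H
  1 × N: 1 H
  1 × O (charge -1): no H
  1 × S: 1 H
  Total hydrogens = 26.
Net charge -1.
Molecular formula: C20H26NO5S-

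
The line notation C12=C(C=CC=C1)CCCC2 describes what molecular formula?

Heavy atoms from the SMILES: 10 C.
Implicit hydrogens by atom environment:
  4 × C: 2 H each → 8
  4 × C (aromatic): 1 H each → 4
  2 × C (aromatic): no H
  Total hydrogens = 12.
Molecular formula: C10H12

C10H12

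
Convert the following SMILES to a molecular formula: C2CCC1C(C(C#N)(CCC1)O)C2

C11H17NO

Heavy atoms from the SMILES: 11 C, 1 N, 1 O.
Implicit hydrogens by atom environment:
  7 × C: 2 H each → 14
  2 × C: 1 H each → 2
  2 × C: no H
  1 × N: no H
  1 × O: 1 H
  Total hydrogens = 17.
Molecular formula: C11H17NO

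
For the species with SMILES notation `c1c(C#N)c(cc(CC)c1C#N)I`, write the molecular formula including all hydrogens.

Heavy atoms from the SMILES: 10 C, 1 I, 2 N.
Implicit hydrogens by atom environment:
  4 × C (aromatic): no H
  2 × C (aromatic): 1 H each → 2
  2 × C: no H
  2 × N: no H
  1 × C: 3 H
  1 × C: 2 H
  1 × I: no H
  Total hydrogens = 7.
Molecular formula: C10H7IN2

C10H7IN2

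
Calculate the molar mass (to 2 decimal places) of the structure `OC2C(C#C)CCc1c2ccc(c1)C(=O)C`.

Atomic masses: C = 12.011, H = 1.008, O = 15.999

Molecular formula: C14H14O2.
M = 14×12.011 + 14×1.008 + 2×15.999 = 214.26 g/mol.

214.26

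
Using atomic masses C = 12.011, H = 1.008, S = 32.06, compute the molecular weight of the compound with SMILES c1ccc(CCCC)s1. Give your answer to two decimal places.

140.24

Molecular formula: C8H12S.
M = 8×12.011 + 12×1.008 + 1×32.06 = 140.24 g/mol.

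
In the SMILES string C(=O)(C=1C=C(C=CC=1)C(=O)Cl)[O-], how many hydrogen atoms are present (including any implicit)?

4

Hydrogens are implicit in SMILES; fill each atom to its normal valence:
  4 × C (aromatic): 1 H each → 4
  2 × C (aromatic): no H
  2 × C: no H
  2 × O: no H
  1 × Cl: no H
  1 × O (charge -1): no H
  Total hydrogens = 4.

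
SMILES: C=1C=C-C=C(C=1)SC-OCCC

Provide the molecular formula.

Heavy atoms from the SMILES: 10 C, 1 O, 1 S.
Implicit hydrogens by atom environment:
  5 × C (aromatic): 1 H each → 5
  3 × C: 2 H each → 6
  1 × C: 3 H
  1 × C (aromatic): no H
  1 × O: no H
  1 × S: no H
  Total hydrogens = 14.
Molecular formula: C10H14OS

C10H14OS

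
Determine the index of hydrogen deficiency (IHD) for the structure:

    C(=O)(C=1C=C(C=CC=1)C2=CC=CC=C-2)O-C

Molecular formula from the SMILES: C14H12O2.
DoU = (2C + 2 + N − H − X)/2 = (2·14 + 2 + 0 − 12 − 0)/2 = 18/2 = 9.
(Structurally: 2 ring(s) + 7 π bond(s) = 9.)

9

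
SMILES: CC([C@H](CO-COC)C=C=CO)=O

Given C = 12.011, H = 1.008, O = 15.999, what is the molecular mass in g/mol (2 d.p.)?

Molecular formula: C9H14O4.
M = 9×12.011 + 14×1.008 + 4×15.999 = 186.21 g/mol.

186.21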